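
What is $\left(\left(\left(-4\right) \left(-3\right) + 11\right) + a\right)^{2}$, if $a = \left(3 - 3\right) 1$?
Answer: $529$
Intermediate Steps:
$a = 0$ ($a = 0 \cdot 1 = 0$)
$\left(\left(\left(-4\right) \left(-3\right) + 11\right) + a\right)^{2} = \left(\left(\left(-4\right) \left(-3\right) + 11\right) + 0\right)^{2} = \left(\left(12 + 11\right) + 0\right)^{2} = \left(23 + 0\right)^{2} = 23^{2} = 529$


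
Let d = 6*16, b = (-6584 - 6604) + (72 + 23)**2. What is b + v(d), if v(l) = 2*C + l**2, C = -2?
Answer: 5049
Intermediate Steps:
b = -4163 (b = -13188 + 95**2 = -13188 + 9025 = -4163)
d = 96
v(l) = -4 + l**2 (v(l) = 2*(-2) + l**2 = -4 + l**2)
b + v(d) = -4163 + (-4 + 96**2) = -4163 + (-4 + 9216) = -4163 + 9212 = 5049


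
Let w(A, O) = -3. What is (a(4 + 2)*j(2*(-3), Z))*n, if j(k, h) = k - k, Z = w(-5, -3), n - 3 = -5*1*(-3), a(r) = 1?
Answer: 0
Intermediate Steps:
n = 18 (n = 3 - 5*1*(-3) = 3 - 5*(-3) = 3 + 15 = 18)
Z = -3
j(k, h) = 0
(a(4 + 2)*j(2*(-3), Z))*n = (1*0)*18 = 0*18 = 0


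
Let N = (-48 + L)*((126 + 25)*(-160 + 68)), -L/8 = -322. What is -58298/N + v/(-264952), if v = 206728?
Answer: -452789343677/581552683072 ≈ -0.77859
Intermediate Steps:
L = 2576 (L = -8*(-322) = 2576)
N = -35118976 (N = (-48 + 2576)*((126 + 25)*(-160 + 68)) = 2528*(151*(-92)) = 2528*(-13892) = -35118976)
-58298/N + v/(-264952) = -58298/(-35118976) + 206728/(-264952) = -58298*(-1/35118976) + 206728*(-1/264952) = 29149/17559488 - 25841/33119 = -452789343677/581552683072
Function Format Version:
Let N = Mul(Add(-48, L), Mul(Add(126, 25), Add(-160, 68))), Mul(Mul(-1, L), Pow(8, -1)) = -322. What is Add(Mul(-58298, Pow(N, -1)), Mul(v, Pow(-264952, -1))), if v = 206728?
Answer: Rational(-452789343677, 581552683072) ≈ -0.77859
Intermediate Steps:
L = 2576 (L = Mul(-8, -322) = 2576)
N = -35118976 (N = Mul(Add(-48, 2576), Mul(Add(126, 25), Add(-160, 68))) = Mul(2528, Mul(151, -92)) = Mul(2528, -13892) = -35118976)
Add(Mul(-58298, Pow(N, -1)), Mul(v, Pow(-264952, -1))) = Add(Mul(-58298, Pow(-35118976, -1)), Mul(206728, Pow(-264952, -1))) = Add(Mul(-58298, Rational(-1, 35118976)), Mul(206728, Rational(-1, 264952))) = Add(Rational(29149, 17559488), Rational(-25841, 33119)) = Rational(-452789343677, 581552683072)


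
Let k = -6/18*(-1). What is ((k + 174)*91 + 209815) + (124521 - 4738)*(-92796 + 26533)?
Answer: -23810865749/3 ≈ -7.9370e+9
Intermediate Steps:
k = ⅓ (k = -6*1/18*(-1) = -⅓*(-1) = ⅓ ≈ 0.33333)
((k + 174)*91 + 209815) + (124521 - 4738)*(-92796 + 26533) = ((⅓ + 174)*91 + 209815) + (124521 - 4738)*(-92796 + 26533) = ((523/3)*91 + 209815) + 119783*(-66263) = (47593/3 + 209815) - 7937180929 = 677038/3 - 7937180929 = -23810865749/3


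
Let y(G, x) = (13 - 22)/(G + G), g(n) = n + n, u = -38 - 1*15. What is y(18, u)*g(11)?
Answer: -11/2 ≈ -5.5000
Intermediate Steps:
u = -53 (u = -38 - 15 = -53)
g(n) = 2*n
y(G, x) = -9/(2*G) (y(G, x) = -9*1/(2*G) = -9/(2*G))
y(18, u)*g(11) = (-9/2/18)*(2*11) = -9/2*1/18*22 = -1/4*22 = -11/2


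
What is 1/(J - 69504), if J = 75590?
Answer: 1/6086 ≈ 0.00016431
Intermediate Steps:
1/(J - 69504) = 1/(75590 - 69504) = 1/6086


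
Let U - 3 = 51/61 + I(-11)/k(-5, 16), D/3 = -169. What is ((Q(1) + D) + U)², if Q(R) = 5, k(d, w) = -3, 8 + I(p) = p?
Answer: 8100900025/33489 ≈ 2.4190e+5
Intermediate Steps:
D = -507 (D = 3*(-169) = -507)
I(p) = -8 + p
U = 1861/183 (U = 3 + (51/61 + (-8 - 11)/(-3)) = 3 + (51*(1/61) - 19*(-⅓)) = 3 + (51/61 + 19/3) = 3 + 1312/183 = 1861/183 ≈ 10.169)
((Q(1) + D) + U)² = ((5 - 507) + 1861/183)² = (-502 + 1861/183)² = (-90005/183)² = 8100900025/33489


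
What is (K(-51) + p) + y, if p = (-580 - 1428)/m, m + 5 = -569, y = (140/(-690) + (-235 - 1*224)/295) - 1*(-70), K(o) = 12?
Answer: 489196103/5841885 ≈ 83.739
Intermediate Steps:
y = 1389049/20355 (y = (140*(-1/690) + (-235 - 224)*(1/295)) + 70 = (-14/69 - 459*1/295) + 70 = (-14/69 - 459/295) + 70 = -35801/20355 + 70 = 1389049/20355 ≈ 68.241)
m = -574 (m = -5 - 569 = -574)
p = 1004/287 (p = (-580 - 1428)/(-574) = -2008*(-1/574) = 1004/287 ≈ 3.4983)
(K(-51) + p) + y = (12 + 1004/287) + 1389049/20355 = 4448/287 + 1389049/20355 = 489196103/5841885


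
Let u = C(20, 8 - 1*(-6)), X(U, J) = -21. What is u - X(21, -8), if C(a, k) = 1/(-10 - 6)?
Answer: 335/16 ≈ 20.938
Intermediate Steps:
C(a, k) = -1/16 (C(a, k) = 1/(-16) = -1/16)
u = -1/16 ≈ -0.062500
u - X(21, -8) = -1/16 - 1*(-21) = -1/16 + 21 = 335/16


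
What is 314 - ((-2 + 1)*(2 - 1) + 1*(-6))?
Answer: 321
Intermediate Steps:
314 - ((-2 + 1)*(2 - 1) + 1*(-6)) = 314 - (-1*1 - 6) = 314 - (-1 - 6) = 314 - 1*(-7) = 314 + 7 = 321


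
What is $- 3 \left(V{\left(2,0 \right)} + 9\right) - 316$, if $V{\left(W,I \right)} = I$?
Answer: $-343$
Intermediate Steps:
$- 3 \left(V{\left(2,0 \right)} + 9\right) - 316 = - 3 \left(0 + 9\right) - 316 = \left(-3\right) 9 - 316 = -27 - 316 = -343$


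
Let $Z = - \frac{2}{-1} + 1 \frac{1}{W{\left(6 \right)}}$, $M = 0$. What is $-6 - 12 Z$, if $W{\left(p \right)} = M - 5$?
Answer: $- \frac{138}{5} \approx -27.6$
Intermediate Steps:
$W{\left(p \right)} = -5$ ($W{\left(p \right)} = 0 - 5 = -5$)
$Z = \frac{9}{5}$ ($Z = - \frac{2}{-1} + 1 \frac{1}{-5} = \left(-2\right) \left(-1\right) + 1 \left(- \frac{1}{5}\right) = 2 - \frac{1}{5} = \frac{9}{5} \approx 1.8$)
$-6 - 12 Z = -6 - \frac{108}{5} = - \frac{138}{5}$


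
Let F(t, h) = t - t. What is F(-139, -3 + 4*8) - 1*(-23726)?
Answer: 23726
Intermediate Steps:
F(t, h) = 0
F(-139, -3 + 4*8) - 1*(-23726) = 0 - 1*(-23726) = 0 + 23726 = 23726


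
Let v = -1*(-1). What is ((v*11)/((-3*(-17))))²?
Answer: 121/2601 ≈ 0.046521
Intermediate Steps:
v = 1
((v*11)/((-3*(-17))))² = ((1*11)/((-3*(-17))))² = (11/51)² = 121/2601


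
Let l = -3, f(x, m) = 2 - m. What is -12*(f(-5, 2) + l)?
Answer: 36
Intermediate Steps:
-12*(f(-5, 2) + l) = -12*((2 - 1*2) - 3) = -12*((2 - 2) - 3) = -12*(0 - 3) = -12*(-3) = 36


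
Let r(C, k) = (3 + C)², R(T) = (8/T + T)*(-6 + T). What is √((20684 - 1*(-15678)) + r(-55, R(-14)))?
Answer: √39066 ≈ 197.65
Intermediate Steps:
R(T) = (-6 + T)*(T + 8/T) (R(T) = (T + 8/T)*(-6 + T) = (-6 + T)*(T + 8/T))
√((20684 - 1*(-15678)) + r(-55, R(-14))) = √((20684 - 1*(-15678)) + (3 - 55)²) = √((20684 + 15678) + (-52)²) = √(36362 + 2704) = √39066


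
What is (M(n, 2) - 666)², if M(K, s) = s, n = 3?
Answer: 440896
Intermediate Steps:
(M(n, 2) - 666)² = (2 - 666)² = (-664)² = 440896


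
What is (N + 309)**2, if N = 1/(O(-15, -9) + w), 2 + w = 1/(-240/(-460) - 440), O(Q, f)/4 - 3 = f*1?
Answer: 6594198592218241/69080134561 ≈ 95457.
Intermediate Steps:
O(Q, f) = 12 + 4*f (O(Q, f) = 12 + 4*(f*1) = 12 + 4*f)
w = -20239/10108 (w = -2 + 1/(-240/(-460) - 440) = -2 + 1/(-240*(-1/460) - 440) = -2 + 1/(12/23 - 440) = -2 + 1/(-10108/23) = -2 - 23/10108 = -20239/10108 ≈ -2.0023)
N = -10108/262831 (N = 1/((12 + 4*(-9)) - 20239/10108) = 1/((12 - 36) - 20239/10108) = 1/(-24 - 20239/10108) = 1/(-262831/10108) = -10108/262831 ≈ -0.038458)
(N + 309)**2 = (-10108/262831 + 309)**2 = (81204671/262831)**2 = 6594198592218241/69080134561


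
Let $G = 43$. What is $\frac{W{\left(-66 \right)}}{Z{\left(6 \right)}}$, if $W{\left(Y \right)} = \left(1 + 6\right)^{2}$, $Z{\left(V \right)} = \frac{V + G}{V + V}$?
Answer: $12$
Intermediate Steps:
$Z{\left(V \right)} = \frac{43 + V}{2 V}$ ($Z{\left(V \right)} = \frac{V + 43}{V + V} = \frac{43 + V}{2 V}$)
$W{\left(Y \right)} = 49$ ($W{\left(Y \right)} = 7^{2} = 49$)
$\frac{W{\left(-66 \right)}}{Z{\left(6 \right)}} = \frac{49}{\frac{1}{2} \cdot \frac{1}{6} \left(43 + 6\right)} = \frac{49}{\frac{1}{2} \cdot \frac{1}{6} \cdot 49} = \frac{49}{\frac{49}{12}} = 49 \cdot \frac{12}{49} = 12$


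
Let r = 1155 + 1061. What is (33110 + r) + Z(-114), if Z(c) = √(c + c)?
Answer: 35326 + 2*I*√57 ≈ 35326.0 + 15.1*I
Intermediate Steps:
Z(c) = √2*√c (Z(c) = √(2*c) = √2*√c)
r = 2216
(33110 + r) + Z(-114) = (33110 + 2216) + √2*√(-114) = 35326 + √2*(I*√114) = 35326 + 2*I*√57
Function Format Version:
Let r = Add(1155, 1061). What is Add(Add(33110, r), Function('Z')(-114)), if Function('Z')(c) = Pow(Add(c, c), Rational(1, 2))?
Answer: Add(35326, Mul(2, I, Pow(57, Rational(1, 2)))) ≈ Add(35326., Mul(15.100, I))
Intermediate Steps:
Function('Z')(c) = Mul(Pow(2, Rational(1, 2)), Pow(c, Rational(1, 2))) (Function('Z')(c) = Pow(Mul(2, c), Rational(1, 2)) = Mul(Pow(2, Rational(1, 2)), Pow(c, Rational(1, 2))))
r = 2216
Add(Add(33110, r), Function('Z')(-114)) = Add(Add(33110, 2216), Mul(Pow(2, Rational(1, 2)), Pow(-114, Rational(1, 2)))) = Add(35326, Mul(Pow(2, Rational(1, 2)), Mul(I, Pow(114, Rational(1, 2))))) = Add(35326, Mul(2, I, Pow(57, Rational(1, 2))))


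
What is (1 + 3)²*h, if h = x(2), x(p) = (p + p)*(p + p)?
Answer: 256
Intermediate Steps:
x(p) = 4*p² (x(p) = (2*p)*(2*p) = 4*p²)
h = 16 (h = 4*2² = 4*4 = 16)
(1 + 3)²*h = (1 + 3)²*16 = 4²*16 = 16*16 = 256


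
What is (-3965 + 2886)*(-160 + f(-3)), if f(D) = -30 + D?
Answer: 208247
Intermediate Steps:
(-3965 + 2886)*(-160 + f(-3)) = (-3965 + 2886)*(-160 + (-30 - 3)) = -1079*(-160 - 33) = -1079*(-193) = 208247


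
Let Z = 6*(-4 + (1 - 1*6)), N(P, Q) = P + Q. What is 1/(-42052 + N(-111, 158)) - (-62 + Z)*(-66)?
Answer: -321590281/42005 ≈ -7656.0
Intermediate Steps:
Z = -54 (Z = 6*(-4 + (1 - 6)) = 6*(-4 - 5) = 6*(-9) = -54)
1/(-42052 + N(-111, 158)) - (-62 + Z)*(-66) = 1/(-42052 + (-111 + 158)) - (-62 - 54)*(-66) = 1/(-42052 + 47) - (-116)*(-66) = 1/(-42005) - 1*7656 = -1/42005 - 7656 = -321590281/42005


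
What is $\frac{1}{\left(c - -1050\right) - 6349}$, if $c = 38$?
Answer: $- \frac{1}{5261} \approx -0.00019008$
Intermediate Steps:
$\frac{1}{\left(c - -1050\right) - 6349} = \frac{1}{\left(38 - -1050\right) - 6349} = \frac{1}{\left(38 + 1050\right) - 6349} = \frac{1}{1088 - 6349} = \frac{1}{-5261} = - \frac{1}{5261}$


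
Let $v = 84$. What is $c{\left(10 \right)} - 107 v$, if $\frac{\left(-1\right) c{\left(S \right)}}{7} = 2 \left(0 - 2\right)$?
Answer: $-8960$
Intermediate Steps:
$c{\left(S \right)} = 28$ ($c{\left(S \right)} = - 7 \cdot 2 \left(0 - 2\right) = - 7 \cdot 2 \left(-2\right) = \left(-7\right) \left(-4\right) = 28$)
$c{\left(10 \right)} - 107 v = 28 - 8988 = -8960$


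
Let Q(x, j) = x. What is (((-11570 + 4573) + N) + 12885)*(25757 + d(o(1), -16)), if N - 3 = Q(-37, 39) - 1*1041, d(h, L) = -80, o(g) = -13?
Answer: 123583401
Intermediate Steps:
N = -1075 (N = 3 + (-37 - 1*1041) = 3 + (-37 - 1041) = 3 - 1078 = -1075)
(((-11570 + 4573) + N) + 12885)*(25757 + d(o(1), -16)) = (((-11570 + 4573) - 1075) + 12885)*(25757 - 80) = ((-6997 - 1075) + 12885)*25677 = (-8072 + 12885)*25677 = 4813*25677 = 123583401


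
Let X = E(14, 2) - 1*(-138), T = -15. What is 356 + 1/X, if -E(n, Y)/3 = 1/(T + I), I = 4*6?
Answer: 147031/413 ≈ 356.01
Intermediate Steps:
I = 24
E(n, Y) = -1/3 (E(n, Y) = -3/(-15 + 24) = -3/9 = -3*1/9 = -1/3)
X = 413/3 (X = -1/3 - 1*(-138) = -1/3 + 138 = 413/3 ≈ 137.67)
356 + 1/X = 356 + 1/(413/3) = 356 + 3/413 = 147031/413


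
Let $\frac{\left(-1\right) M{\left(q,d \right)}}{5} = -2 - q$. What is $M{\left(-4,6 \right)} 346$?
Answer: $-3460$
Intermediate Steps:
$M{\left(q,d \right)} = 10 + 5 q$ ($M{\left(q,d \right)} = - 5 \left(-2 - q\right) = 10 + 5 q$)
$M{\left(-4,6 \right)} 346 = \left(10 + 5 \left(-4\right)\right) 346 = \left(10 - 20\right) 346 = \left(-10\right) 346 = -3460$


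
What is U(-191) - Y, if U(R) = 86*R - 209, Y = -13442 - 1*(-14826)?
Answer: -18019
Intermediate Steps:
Y = 1384 (Y = -13442 + 14826 = 1384)
U(R) = -209 + 86*R
U(-191) - Y = (-209 + 86*(-191)) - 1*1384 = (-209 - 16426) - 1384 = -16635 - 1384 = -18019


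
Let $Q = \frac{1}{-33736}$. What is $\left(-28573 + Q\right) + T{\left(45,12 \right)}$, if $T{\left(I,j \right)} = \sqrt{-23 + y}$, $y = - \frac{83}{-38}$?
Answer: $- \frac{963938729}{33736} + \frac{i \sqrt{30058}}{38} \approx -28573.0 + 4.5624 i$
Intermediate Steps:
$Q = - \frac{1}{33736} \approx -2.9642 \cdot 10^{-5}$
$y = \frac{83}{38}$ ($y = \left(-83\right) \left(- \frac{1}{38}\right) = \frac{83}{38} \approx 2.1842$)
$T{\left(I,j \right)} = \frac{i \sqrt{30058}}{38}$ ($T{\left(I,j \right)} = \sqrt{-23 + \frac{83}{38}} = \sqrt{- \frac{791}{38}} = \frac{i \sqrt{30058}}{38}$)
$\left(-28573 + Q\right) + T{\left(45,12 \right)} = \left(-28573 - \frac{1}{33736}\right) + \frac{i \sqrt{30058}}{38} = - \frac{963938729}{33736} + \frac{i \sqrt{30058}}{38}$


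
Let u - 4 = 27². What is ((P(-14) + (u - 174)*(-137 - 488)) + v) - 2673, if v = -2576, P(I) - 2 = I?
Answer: -354636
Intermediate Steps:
u = 733 (u = 4 + 27² = 4 + 729 = 733)
P(I) = 2 + I
((P(-14) + (u - 174)*(-137 - 488)) + v) - 2673 = (((2 - 14) + (733 - 174)*(-137 - 488)) - 2576) - 2673 = ((-12 + 559*(-625)) - 2576) - 2673 = ((-12 - 349375) - 2576) - 2673 = (-349387 - 2576) - 2673 = -351963 - 2673 = -354636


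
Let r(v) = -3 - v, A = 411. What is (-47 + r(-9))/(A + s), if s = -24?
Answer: -41/387 ≈ -0.10594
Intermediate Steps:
(-47 + r(-9))/(A + s) = (-47 + (-3 - 1*(-9)))/(411 - 24) = (-47 + (-3 + 9))/387 = (-47 + 6)*(1/387) = -41*1/387 = -41/387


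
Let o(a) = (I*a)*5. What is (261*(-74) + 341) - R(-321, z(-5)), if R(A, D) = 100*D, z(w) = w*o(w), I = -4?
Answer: 31027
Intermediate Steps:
o(a) = -20*a (o(a) = -4*a*5 = -20*a)
z(w) = -20*w**2 (z(w) = w*(-20*w) = -20*w**2)
(261*(-74) + 341) - R(-321, z(-5)) = (261*(-74) + 341) - 100*(-20*(-5)**2) = (-19314 + 341) - 100*(-20*25) = -18973 - 100*(-500) = -18973 - 1*(-50000) = -18973 + 50000 = 31027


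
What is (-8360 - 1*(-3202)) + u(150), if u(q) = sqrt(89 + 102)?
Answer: -5158 + sqrt(191) ≈ -5144.2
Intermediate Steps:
u(q) = sqrt(191)
(-8360 - 1*(-3202)) + u(150) = (-8360 - 1*(-3202)) + sqrt(191) = (-8360 + 3202) + sqrt(191) = -5158 + sqrt(191)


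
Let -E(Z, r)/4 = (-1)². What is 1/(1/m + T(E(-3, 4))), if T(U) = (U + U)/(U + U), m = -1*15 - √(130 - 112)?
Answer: 96/89 - 3*√2/178 ≈ 1.0548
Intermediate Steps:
E(Z, r) = -4 (E(Z, r) = -4*(-1)² = -4*1 = -4)
m = -15 - 3*√2 (m = -15 - √18 = -15 - 3*√2 ≈ -19.243)
T(U) = 1 (T(U) = (2*U)/((2*U)) = (2*U)*(1/(2*U)) = 1)
1/(1/m + T(E(-3, 4))) = 1/(1/(-15 - 3*√2) + 1) = 1/(1 + 1/(-15 - 3*√2))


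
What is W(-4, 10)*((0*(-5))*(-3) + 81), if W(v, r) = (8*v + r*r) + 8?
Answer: 6156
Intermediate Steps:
W(v, r) = 8 + r**2 + 8*v (W(v, r) = (8*v + r**2) + 8 = (r**2 + 8*v) + 8 = 8 + r**2 + 8*v)
W(-4, 10)*((0*(-5))*(-3) + 81) = (8 + 10**2 + 8*(-4))*((0*(-5))*(-3) + 81) = (8 + 100 - 32)*(0*(-3) + 81) = 76*(0 + 81) = 76*81 = 6156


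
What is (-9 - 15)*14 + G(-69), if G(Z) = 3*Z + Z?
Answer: -612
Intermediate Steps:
G(Z) = 4*Z
(-9 - 15)*14 + G(-69) = (-9 - 15)*14 + 4*(-69) = -24*14 - 276 = -336 - 276 = -612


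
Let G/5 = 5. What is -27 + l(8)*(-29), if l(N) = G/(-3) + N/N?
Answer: 557/3 ≈ 185.67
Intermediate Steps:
G = 25 (G = 5*5 = 25)
l(N) = -22/3 (l(N) = 25/(-3) + N/N = 25*(-⅓) + 1 = -25/3 + 1 = -22/3)
-27 + l(8)*(-29) = -27 - 22/3*(-29) = -27 + 638/3 = 557/3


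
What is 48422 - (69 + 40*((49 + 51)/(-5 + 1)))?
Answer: 49353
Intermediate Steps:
48422 - (69 + 40*((49 + 51)/(-5 + 1))) = 48422 - (69 + 40*(100/(-4))) = 48422 - (69 + 40*(100*(-¼))) = 48422 - (69 + 40*(-25)) = 48422 - (69 - 1000) = 48422 - 1*(-931) = 48422 + 931 = 49353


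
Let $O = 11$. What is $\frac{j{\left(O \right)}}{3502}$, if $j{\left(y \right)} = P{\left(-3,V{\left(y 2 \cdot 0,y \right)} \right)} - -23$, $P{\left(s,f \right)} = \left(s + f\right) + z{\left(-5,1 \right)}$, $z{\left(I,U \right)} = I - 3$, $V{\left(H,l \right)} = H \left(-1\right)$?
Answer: $\frac{6}{1751} \approx 0.0034266$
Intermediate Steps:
$V{\left(H,l \right)} = - H$
$z{\left(I,U \right)} = -3 + I$
$P{\left(s,f \right)} = -8 + f + s$ ($P{\left(s,f \right)} = \left(s + f\right) - 8 = \left(f + s\right) - 8 = -8 + f + s$)
$j{\left(y \right)} = 12$ ($j{\left(y \right)} = \left(-8 - y 2 \cdot 0 - 3\right) - -23 = \left(-8 - 2 y 0 - 3\right) + 23 = \left(-8 - 0 - 3\right) + 23 = \left(-8 + 0 - 3\right) + 23 = -11 + 23 = 12$)
$\frac{j{\left(O \right)}}{3502} = \frac{12}{3502} = 12 \cdot \frac{1}{3502} = \frac{6}{1751}$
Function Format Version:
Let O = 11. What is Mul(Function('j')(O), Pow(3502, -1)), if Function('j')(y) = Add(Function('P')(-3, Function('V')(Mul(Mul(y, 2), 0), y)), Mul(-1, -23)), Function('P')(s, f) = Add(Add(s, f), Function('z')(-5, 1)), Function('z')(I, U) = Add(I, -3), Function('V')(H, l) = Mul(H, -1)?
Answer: Rational(6, 1751) ≈ 0.0034266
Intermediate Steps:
Function('V')(H, l) = Mul(-1, H)
Function('z')(I, U) = Add(-3, I)
Function('P')(s, f) = Add(-8, f, s) (Function('P')(s, f) = Add(Add(s, f), Add(-3, -5)) = Add(Add(f, s), -8) = Add(-8, f, s))
Function('j')(y) = 12 (Function('j')(y) = Add(Add(-8, Mul(-1, Mul(Mul(y, 2), 0)), -3), Mul(-1, -23)) = Add(Add(-8, Mul(-1, Mul(Mul(2, y), 0)), -3), 23) = Add(Add(-8, Mul(-1, 0), -3), 23) = Add(Add(-8, 0, -3), 23) = Add(-11, 23) = 12)
Mul(Function('j')(O), Pow(3502, -1)) = Mul(12, Pow(3502, -1)) = Mul(12, Rational(1, 3502)) = Rational(6, 1751)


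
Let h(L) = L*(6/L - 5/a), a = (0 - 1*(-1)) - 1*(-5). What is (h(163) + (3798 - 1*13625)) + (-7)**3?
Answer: -61799/6 ≈ -10300.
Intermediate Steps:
a = 6 (a = (0 + 1) + 5 = 1 + 5 = 6)
h(L) = L*(-5/6 + 6/L) (h(L) = L*(6/L - 5/6) = L*(-5/6 + 6/L))
(h(163) + (3798 - 1*13625)) + (-7)**3 = ((6 - 5/6*163) + (3798 - 1*13625)) + (-7)**3 = ((6 - 815/6) + (3798 - 13625)) - 343 = (-779/6 - 9827) - 343 = -59741/6 - 343 = -61799/6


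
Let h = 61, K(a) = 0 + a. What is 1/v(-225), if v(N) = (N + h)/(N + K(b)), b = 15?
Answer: 105/82 ≈ 1.2805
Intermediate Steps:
K(a) = a
v(N) = (61 + N)/(15 + N) (v(N) = (N + 61)/(N + 15) = (61 + N)/(15 + N))
1/v(-225) = 1/((61 - 225)/(15 - 225)) = 1/(-164/(-210)) = 1/(-1/210*(-164)) = 1/(82/105) = 105/82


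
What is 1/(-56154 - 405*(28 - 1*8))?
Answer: -1/64254 ≈ -1.5563e-5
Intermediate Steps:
1/(-56154 - 405*(28 - 1*8)) = 1/(-56154 - 405*(28 - 8)) = 1/(-56154 - 405*20) = 1/(-56154 - 8100) = 1/(-64254) = -1/64254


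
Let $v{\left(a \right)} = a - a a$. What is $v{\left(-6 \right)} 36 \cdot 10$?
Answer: $-15120$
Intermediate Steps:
$v{\left(a \right)} = a - a^{2}$
$v{\left(-6 \right)} 36 \cdot 10 = - 6 \left(1 - -6\right) 36 \cdot 10 = - 6 \left(1 + 6\right) 36 \cdot 10 = \left(-6\right) 7 \cdot 36 \cdot 10 = \left(-42\right) 36 \cdot 10 = \left(-1512\right) 10 = -15120$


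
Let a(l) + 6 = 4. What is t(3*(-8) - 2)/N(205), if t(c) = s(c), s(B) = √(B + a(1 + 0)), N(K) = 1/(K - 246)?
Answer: -82*I*√7 ≈ -216.95*I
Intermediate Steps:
a(l) = -2 (a(l) = -6 + 4 = -2)
N(K) = 1/(-246 + K)
s(B) = √(-2 + B) (s(B) = √(B - 2) = √(-2 + B))
t(c) = √(-2 + c)
t(3*(-8) - 2)/N(205) = √(-2 + (3*(-8) - 2))/(1/(-246 + 205)) = √(-2 + (-24 - 2))/(1/(-41)) = √(-2 - 26)/(-1/41) = √(-28)*(-41) = (2*I*√7)*(-41) = -82*I*√7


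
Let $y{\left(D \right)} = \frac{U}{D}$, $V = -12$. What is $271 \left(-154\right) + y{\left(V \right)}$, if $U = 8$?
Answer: $- \frac{125204}{3} \approx -41735.0$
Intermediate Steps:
$y{\left(D \right)} = \frac{8}{D}$
$271 \left(-154\right) + y{\left(V \right)} = 271 \left(-154\right) + \frac{8}{-12} = -41734 + 8 \left(- \frac{1}{12}\right) = -41734 - \frac{2}{3} = - \frac{125204}{3}$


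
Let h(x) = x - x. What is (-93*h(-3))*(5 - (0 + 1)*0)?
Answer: 0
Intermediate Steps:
h(x) = 0
(-93*h(-3))*(5 - (0 + 1)*0) = (-93*0)*(5 - (0 + 1)*0) = 0*(5 - 0) = 0*(5 - 1*0) = 0*(5 + 0) = 0*5 = 0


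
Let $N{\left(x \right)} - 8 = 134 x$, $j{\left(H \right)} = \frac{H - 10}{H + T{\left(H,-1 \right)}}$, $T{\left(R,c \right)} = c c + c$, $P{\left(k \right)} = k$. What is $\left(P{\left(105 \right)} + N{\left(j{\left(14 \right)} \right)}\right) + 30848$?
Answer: $\frac{216995}{7} \approx 30999.0$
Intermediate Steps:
$T{\left(R,c \right)} = c + c^{2}$ ($T{\left(R,c \right)} = c^{2} + c = c + c^{2}$)
$j{\left(H \right)} = \frac{-10 + H}{H}$ ($j{\left(H \right)} = \frac{H - 10}{H - \left(1 - 1\right)} = \frac{-10 + H}{H - 0} = \frac{-10 + H}{H + 0} = \frac{-10 + H}{H}$)
$N{\left(x \right)} = 8 + 134 x$
$\left(P{\left(105 \right)} + N{\left(j{\left(14 \right)} \right)}\right) + 30848 = \left(105 + \left(8 + 134 \frac{-10 + 14}{14}\right)\right) + 30848 = \left(105 + \left(8 + 134 \cdot \frac{1}{14} \cdot 4\right)\right) + 30848 = \left(105 + \left(8 + 134 \cdot \frac{2}{7}\right)\right) + 30848 = \left(105 + \left(8 + \frac{268}{7}\right)\right) + 30848 = \left(105 + \frac{324}{7}\right) + 30848 = \frac{1059}{7} + 30848 = \frac{216995}{7}$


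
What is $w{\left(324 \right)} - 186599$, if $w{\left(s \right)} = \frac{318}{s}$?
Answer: $- \frac{10076293}{54} \approx -1.866 \cdot 10^{5}$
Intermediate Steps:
$w{\left(324 \right)} - 186599 = \frac{318}{324} - 186599 = 318 \cdot \frac{1}{324} - 186599 = \frac{53}{54} - 186599 = - \frac{10076293}{54}$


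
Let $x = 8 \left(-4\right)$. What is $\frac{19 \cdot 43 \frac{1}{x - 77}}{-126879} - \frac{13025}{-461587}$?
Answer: $\frac{180510404854}{6383660970057} \approx 0.028277$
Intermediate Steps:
$x = -32$
$\frac{19 \cdot 43 \frac{1}{x - 77}}{-126879} - \frac{13025}{-461587} = \frac{19 \cdot 43 \frac{1}{-32 - 77}}{-126879} - \frac{13025}{-461587} = \frac{817}{-109} \left(- \frac{1}{126879}\right) - - \frac{13025}{461587} = 817 \left(- \frac{1}{109}\right) \left(- \frac{1}{126879}\right) + \frac{13025}{461587} = \left(- \frac{817}{109}\right) \left(- \frac{1}{126879}\right) + \frac{13025}{461587} = \frac{817}{13829811} + \frac{13025}{461587} = \frac{180510404854}{6383660970057}$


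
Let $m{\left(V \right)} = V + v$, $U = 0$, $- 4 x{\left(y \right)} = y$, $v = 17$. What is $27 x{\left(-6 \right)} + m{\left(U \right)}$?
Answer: $\frac{115}{2} \approx 57.5$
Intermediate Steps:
$x{\left(y \right)} = - \frac{y}{4}$
$m{\left(V \right)} = 17 + V$ ($m{\left(V \right)} = V + 17 = 17 + V$)
$27 x{\left(-6 \right)} + m{\left(U \right)} = 27 \left(\left(- \frac{1}{4}\right) \left(-6\right)\right) + \left(17 + 0\right) = 27 \cdot \frac{3}{2} + 17 = \frac{81}{2} + 17 = \frac{115}{2}$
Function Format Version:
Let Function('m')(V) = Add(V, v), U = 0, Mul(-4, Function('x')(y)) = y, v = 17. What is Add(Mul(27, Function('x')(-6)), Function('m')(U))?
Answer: Rational(115, 2) ≈ 57.500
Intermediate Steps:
Function('x')(y) = Mul(Rational(-1, 4), y)
Function('m')(V) = Add(17, V) (Function('m')(V) = Add(V, 17) = Add(17, V))
Add(Mul(27, Function('x')(-6)), Function('m')(U)) = Add(Mul(27, Mul(Rational(-1, 4), -6)), Add(17, 0)) = Add(Mul(27, Rational(3, 2)), 17) = Add(Rational(81, 2), 17) = Rational(115, 2)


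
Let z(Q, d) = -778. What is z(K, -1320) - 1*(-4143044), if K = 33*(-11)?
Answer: 4142266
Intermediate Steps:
K = -363
z(K, -1320) - 1*(-4143044) = -778 - 1*(-4143044) = -778 + 4143044 = 4142266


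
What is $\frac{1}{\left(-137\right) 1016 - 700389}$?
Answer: $- \frac{1}{839581} \approx -1.1911 \cdot 10^{-6}$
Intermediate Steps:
$\frac{1}{\left(-137\right) 1016 - 700389} = \frac{1}{-139192 - 700389} = \frac{1}{-839581} = - \frac{1}{839581}$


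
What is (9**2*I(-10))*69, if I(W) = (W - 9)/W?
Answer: 106191/10 ≈ 10619.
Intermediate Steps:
I(W) = (-9 + W)/W
(9**2*I(-10))*69 = (9**2*((-9 - 10)/(-10)))*69 = (81*(-1/10*(-19)))*69 = (81*(19/10))*69 = (1539/10)*69 = 106191/10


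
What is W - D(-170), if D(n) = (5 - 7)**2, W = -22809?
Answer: -22813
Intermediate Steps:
D(n) = 4 (D(n) = (-2)**2 = 4)
W - D(-170) = -22809 - 1*4 = -22809 - 4 = -22813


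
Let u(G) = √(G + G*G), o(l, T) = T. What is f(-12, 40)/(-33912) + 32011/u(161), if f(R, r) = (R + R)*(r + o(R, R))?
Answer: 28/1413 + 4573*√322/414 ≈ 198.23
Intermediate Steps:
f(R, r) = 2*R*(R + r) (f(R, r) = (R + R)*(r + R) = (2*R)*(R + r) = 2*R*(R + r))
u(G) = √(G + G²)
f(-12, 40)/(-33912) + 32011/u(161) = (2*(-12)*(-12 + 40))/(-33912) + 32011/(√(161*(1 + 161))) = (2*(-12)*28)*(-1/33912) + 32011/(√(161*162)) = -672*(-1/33912) + 32011/(√26082) = 28/1413 + 32011/((9*√322)) = 28/1413 + 32011*(√322/2898) = 28/1413 + 4573*√322/414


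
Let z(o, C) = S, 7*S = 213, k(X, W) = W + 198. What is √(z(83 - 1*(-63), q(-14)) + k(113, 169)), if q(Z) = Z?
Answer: √19474/7 ≈ 19.936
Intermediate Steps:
k(X, W) = 198 + W
S = 213/7 (S = (⅐)*213 = 213/7 ≈ 30.429)
z(o, C) = 213/7
√(z(83 - 1*(-63), q(-14)) + k(113, 169)) = √(213/7 + (198 + 169)) = √(213/7 + 367) = √(2782/7) = √19474/7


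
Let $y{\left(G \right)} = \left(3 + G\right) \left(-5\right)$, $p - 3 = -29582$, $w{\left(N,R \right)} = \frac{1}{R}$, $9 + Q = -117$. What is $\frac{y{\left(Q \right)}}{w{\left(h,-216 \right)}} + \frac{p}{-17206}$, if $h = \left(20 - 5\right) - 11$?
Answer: $- \frac{2285615461}{17206} \approx -1.3284 \cdot 10^{5}$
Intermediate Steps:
$Q = -126$ ($Q = -9 - 117 = -126$)
$h = 4$ ($h = 15 - 11 = 4$)
$p = -29579$ ($p = 3 - 29582 = -29579$)
$y{\left(G \right)} = -15 - 5 G$
$\frac{y{\left(Q \right)}}{w{\left(h,-216 \right)}} + \frac{p}{-17206} = \frac{-15 - -630}{\frac{1}{-216}} - \frac{29579}{-17206} = \frac{-15 + 630}{- \frac{1}{216}} - - \frac{29579}{17206} = 615 \left(-216\right) + \frac{29579}{17206} = -132840 + \frac{29579}{17206} = - \frac{2285615461}{17206}$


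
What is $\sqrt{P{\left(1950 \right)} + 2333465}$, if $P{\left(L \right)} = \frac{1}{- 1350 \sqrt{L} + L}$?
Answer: $\sqrt{2333465 + \frac{1}{1950 - 6750 \sqrt{78}}} \approx 1527.6$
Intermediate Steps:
$P{\left(L \right)} = \frac{1}{L - 1350 \sqrt{L}}$
$\sqrt{P{\left(1950 \right)} + 2333465} = \sqrt{\frac{1}{1950 - 1350 \sqrt{1950}} + 2333465} = \sqrt{\frac{1}{1950 - 1350 \cdot 5 \sqrt{78}} + 2333465} = \sqrt{\frac{1}{1950 - 6750 \sqrt{78}} + 2333465} = \sqrt{2333465 + \frac{1}{1950 - 6750 \sqrt{78}}}$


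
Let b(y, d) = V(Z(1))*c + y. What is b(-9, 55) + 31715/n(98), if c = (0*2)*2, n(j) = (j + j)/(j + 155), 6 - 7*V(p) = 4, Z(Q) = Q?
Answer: 8022131/196 ≈ 40929.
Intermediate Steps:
V(p) = 2/7 (V(p) = 6/7 - 1/7*4 = 6/7 - 4/7 = 2/7)
n(j) = 2*j/(155 + j) (n(j) = (2*j)/(155 + j) = 2*j/(155 + j))
c = 0 (c = 0*2 = 0)
b(y, d) = y (b(y, d) = (2/7)*0 + y = 0 + y = y)
b(-9, 55) + 31715/n(98) = -9 + 31715/((2*98/(155 + 98))) = -9 + 31715/((2*98/253)) = -9 + 31715/((2*98*(1/253))) = -9 + 31715/(196/253) = -9 + 31715*(253/196) = -9 + 8023895/196 = 8022131/196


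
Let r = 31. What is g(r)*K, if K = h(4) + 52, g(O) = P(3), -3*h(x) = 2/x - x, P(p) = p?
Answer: 319/2 ≈ 159.50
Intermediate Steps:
h(x) = -2/(3*x) + x/3 (h(x) = -(2/x - x)/3 = -(-x + 2/x)/3 = -2/(3*x) + x/3)
g(O) = 3
K = 319/6 (K = (⅓)*(-2 + 4²)/4 + 52 = (⅓)*(¼)*(-2 + 16) + 52 = (⅓)*(¼)*14 + 52 = 7/6 + 52 = 319/6 ≈ 53.167)
g(r)*K = 3*(319/6) = 319/2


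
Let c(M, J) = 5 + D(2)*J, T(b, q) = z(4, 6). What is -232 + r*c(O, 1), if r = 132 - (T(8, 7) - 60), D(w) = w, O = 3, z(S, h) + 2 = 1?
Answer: 1119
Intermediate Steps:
z(S, h) = -1 (z(S, h) = -2 + 1 = -1)
T(b, q) = -1
c(M, J) = 5 + 2*J
r = 193 (r = 132 - (-1 - 60) = 132 - 1*(-61) = 132 + 61 = 193)
-232 + r*c(O, 1) = -232 + 193*(5 + 2*1) = -232 + 193*(5 + 2) = -232 + 193*7 = -232 + 1351 = 1119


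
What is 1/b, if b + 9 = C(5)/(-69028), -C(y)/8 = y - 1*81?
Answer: -17257/155465 ≈ -0.11100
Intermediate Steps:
C(y) = 648 - 8*y (C(y) = -8*(y - 1*81) = -8*(y - 81) = -8*(-81 + y) = 648 - 8*y)
b = -155465/17257 (b = -9 + (648 - 8*5)/(-69028) = -9 + (648 - 40)*(-1/69028) = -9 + 608*(-1/69028) = -9 - 152/17257 = -155465/17257 ≈ -9.0088)
1/b = 1/(-155465/17257) = -17257/155465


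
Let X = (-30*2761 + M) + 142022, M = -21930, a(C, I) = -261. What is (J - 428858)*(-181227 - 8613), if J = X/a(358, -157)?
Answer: 7085410976000/87 ≈ 8.1441e+10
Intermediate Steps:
X = 37262 (X = (-30*2761 - 21930) + 142022 = (-82830 - 21930) + 142022 = -104760 + 142022 = 37262)
J = -37262/261 (J = 37262/(-261) = 37262*(-1/261) = -37262/261 ≈ -142.77)
(J - 428858)*(-181227 - 8613) = (-37262/261 - 428858)*(-181227 - 8613) = -111969200/261*(-189840) = 7085410976000/87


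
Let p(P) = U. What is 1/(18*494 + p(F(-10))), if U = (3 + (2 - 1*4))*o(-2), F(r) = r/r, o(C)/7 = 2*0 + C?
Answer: 1/8878 ≈ 0.00011264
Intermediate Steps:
o(C) = 7*C (o(C) = 7*(2*0 + C) = 7*(0 + C) = 7*C)
F(r) = 1
U = -14 (U = (3 + (2 - 1*4))*(7*(-2)) = (3 + (2 - 4))*(-14) = (3 - 2)*(-14) = 1*(-14) = -14)
p(P) = -14
1/(18*494 + p(F(-10))) = 1/(18*494 - 14) = 1/(8892 - 14) = 1/8878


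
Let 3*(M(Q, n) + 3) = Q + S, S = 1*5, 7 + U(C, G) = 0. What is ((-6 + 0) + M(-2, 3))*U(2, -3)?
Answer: 56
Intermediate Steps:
U(C, G) = -7 (U(C, G) = -7 + 0 = -7)
S = 5
M(Q, n) = -4/3 + Q/3 (M(Q, n) = -3 + (Q + 5)/3 = -3 + (5 + Q)/3 = -3 + (5/3 + Q/3) = -4/3 + Q/3)
((-6 + 0) + M(-2, 3))*U(2, -3) = ((-6 + 0) + (-4/3 + (⅓)*(-2)))*(-7) = (-6 + (-4/3 - ⅔))*(-7) = (-6 - 2)*(-7) = -8*(-7) = 56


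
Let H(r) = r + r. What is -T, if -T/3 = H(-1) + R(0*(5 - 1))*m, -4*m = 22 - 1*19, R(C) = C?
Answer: -6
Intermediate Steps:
H(r) = 2*r
m = -3/4 (m = -(22 - 1*19)/4 = -(22 - 19)/4 = -1/4*3 = -3/4 ≈ -0.75000)
T = 6 (T = -3*(2*(-1) + (0*(5 - 1))*(-3/4)) = -3*(-2 + (0*4)*(-3/4)) = -3*(-2 + 0*(-3/4)) = -3*(-2 + 0) = -3*(-2) = 6)
-T = -1*6 = -6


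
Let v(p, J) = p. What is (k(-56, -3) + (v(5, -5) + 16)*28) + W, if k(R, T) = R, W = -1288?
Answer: -756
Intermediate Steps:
(k(-56, -3) + (v(5, -5) + 16)*28) + W = (-56 + (5 + 16)*28) - 1288 = (-56 + 21*28) - 1288 = (-56 + 588) - 1288 = 532 - 1288 = -756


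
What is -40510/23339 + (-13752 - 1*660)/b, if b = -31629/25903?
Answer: 2903831665138/246063077 ≈ 11801.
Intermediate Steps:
b = -31629/25903 (b = -31629*1/25903 = -31629/25903 ≈ -1.2211)
-40510/23339 + (-13752 - 1*660)/b = -40510/23339 + (-13752 - 1*660)/(-31629/25903) = -40510*1/23339 + (-13752 - 660)*(-25903/31629) = -40510/23339 - 14412*(-25903/31629) = -40510/23339 + 124438012/10543 = 2903831665138/246063077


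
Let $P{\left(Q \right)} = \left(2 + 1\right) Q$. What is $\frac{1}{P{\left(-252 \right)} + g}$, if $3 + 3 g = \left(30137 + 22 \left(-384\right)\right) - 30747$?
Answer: $- \frac{3}{11329} \approx -0.00026481$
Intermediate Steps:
$P{\left(Q \right)} = 3 Q$
$g = - \frac{9061}{3}$ ($g = -1 + \frac{\left(30137 + 22 \left(-384\right)\right) - 30747}{3} = -1 + \frac{\left(30137 - 8448\right) - 30747}{3} = -1 + \frac{21689 - 30747}{3} = -1 + \frac{1}{3} \left(-9058\right) = -1 - \frac{9058}{3} = - \frac{9061}{3} \approx -3020.3$)
$\frac{1}{P{\left(-252 \right)} + g} = \frac{1}{3 \left(-252\right) - \frac{9061}{3}} = \frac{1}{-756 - \frac{9061}{3}} = \frac{1}{- \frac{11329}{3}} = - \frac{3}{11329}$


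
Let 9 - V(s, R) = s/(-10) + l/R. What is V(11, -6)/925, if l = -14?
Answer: 233/27750 ≈ 0.0083964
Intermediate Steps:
V(s, R) = 9 + 14/R + s/10 (V(s, R) = 9 - (s/(-10) - 14/R) = 9 - (s*(-⅒) - 14/R) = 9 - (-s/10 - 14/R) = 9 - (-14/R - s/10) = 9 + (14/R + s/10) = 9 + 14/R + s/10)
V(11, -6)/925 = (9 + 14/(-6) + (⅒)*11)/925 = (9 + 14*(-⅙) + 11/10)*(1/925) = (9 - 7/3 + 11/10)*(1/925) = (233/30)*(1/925) = 233/27750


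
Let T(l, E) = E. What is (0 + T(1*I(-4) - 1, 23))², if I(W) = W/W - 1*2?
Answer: 529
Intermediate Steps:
I(W) = -1 (I(W) = 1 - 2 = -1)
(0 + T(1*I(-4) - 1, 23))² = (0 + 23)² = 23² = 529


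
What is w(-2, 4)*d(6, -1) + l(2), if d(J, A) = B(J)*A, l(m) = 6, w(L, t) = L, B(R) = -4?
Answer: -2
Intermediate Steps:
d(J, A) = -4*A
w(-2, 4)*d(6, -1) + l(2) = -(-8)*(-1) + 6 = -2*4 + 6 = -8 + 6 = -2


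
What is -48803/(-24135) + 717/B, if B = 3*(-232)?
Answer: 5554031/5599320 ≈ 0.99191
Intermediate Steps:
B = -696
-48803/(-24135) + 717/B = -48803/(-24135) + 717/(-696) = -48803*(-1/24135) + 717*(-1/696) = 48803/24135 - 239/232 = 5554031/5599320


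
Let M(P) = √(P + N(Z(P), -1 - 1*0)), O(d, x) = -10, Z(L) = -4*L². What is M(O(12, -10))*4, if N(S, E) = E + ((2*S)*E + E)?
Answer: 8*√197 ≈ 112.29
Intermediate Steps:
N(S, E) = 2*E + 2*E*S (N(S, E) = E + (2*E*S + E) = E + (E + 2*E*S) = 2*E + 2*E*S)
M(P) = √(-2 + P + 8*P²) (M(P) = √(P + 2*(-1 - 1*0)*(1 - 4*P²)) = √(P + 2*(-1 + 0)*(1 - 4*P²)) = √(P + 2*(-1)*(1 - 4*P²)) = √(P + (-2 + 8*P²)) = √(-2 + P + 8*P²))
M(O(12, -10))*4 = √(-2 - 10 + 8*(-10)²)*4 = √(-2 - 10 + 8*100)*4 = √(-2 - 10 + 800)*4 = √788*4 = (2*√197)*4 = 8*√197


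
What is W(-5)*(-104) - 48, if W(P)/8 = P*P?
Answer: -20848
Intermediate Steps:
W(P) = 8*P**2 (W(P) = 8*(P*P) = 8*P**2)
W(-5)*(-104) - 48 = (8*(-5)**2)*(-104) - 48 = (8*25)*(-104) - 48 = 200*(-104) - 48 = -20800 - 48 = -20848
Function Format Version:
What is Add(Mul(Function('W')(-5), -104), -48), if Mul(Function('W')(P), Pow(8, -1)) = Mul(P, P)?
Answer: -20848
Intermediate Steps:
Function('W')(P) = Mul(8, Pow(P, 2)) (Function('W')(P) = Mul(8, Mul(P, P)) = Mul(8, Pow(P, 2)))
Add(Mul(Function('W')(-5), -104), -48) = Add(Mul(Mul(8, Pow(-5, 2)), -104), -48) = Add(Mul(Mul(8, 25), -104), -48) = Add(Mul(200, -104), -48) = Add(-20800, -48) = -20848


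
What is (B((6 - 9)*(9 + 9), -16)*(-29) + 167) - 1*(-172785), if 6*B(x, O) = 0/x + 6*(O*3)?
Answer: 174344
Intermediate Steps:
B(x, O) = 3*O (B(x, O) = (0/x + 6*(O*3))/6 = (0 + 6*(3*O))/6 = (0 + 18*O)/6 = (18*O)/6 = 3*O)
(B((6 - 9)*(9 + 9), -16)*(-29) + 167) - 1*(-172785) = ((3*(-16))*(-29) + 167) - 1*(-172785) = (-48*(-29) + 167) + 172785 = (1392 + 167) + 172785 = 1559 + 172785 = 174344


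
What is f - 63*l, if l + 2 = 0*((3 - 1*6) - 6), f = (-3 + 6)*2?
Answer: 132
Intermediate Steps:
f = 6 (f = 3*2 = 6)
l = -2 (l = -2 + 0*((3 - 1*6) - 6) = -2 + 0*((3 - 6) - 6) = -2 + 0*(-3 - 6) = -2 + 0*(-9) = -2 + 0 = -2)
f - 63*l = 6 - 63*(-2) = 6 + 126 = 132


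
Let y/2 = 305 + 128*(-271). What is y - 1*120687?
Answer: -189453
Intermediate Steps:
y = -68766 (y = 2*(305 + 128*(-271)) = 2*(305 - 34688) = 2*(-34383) = -68766)
y - 1*120687 = -68766 - 1*120687 = -68766 - 120687 = -189453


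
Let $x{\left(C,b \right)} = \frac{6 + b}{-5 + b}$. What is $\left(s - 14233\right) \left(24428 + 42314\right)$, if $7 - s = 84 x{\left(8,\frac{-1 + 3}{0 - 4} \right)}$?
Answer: $-943865364$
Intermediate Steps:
$x{\left(C,b \right)} = \frac{6 + b}{-5 + b}$
$s = 91$ ($s = 7 - 84 \frac{6 + \frac{-1 + 3}{0 - 4}}{-5 + \frac{-1 + 3}{0 - 4}} = 7 - 84 \frac{6 + \frac{2}{-4}}{-5 + \frac{2}{-4}} = 7 - 84 \frac{6 + 2 \left(- \frac{1}{4}\right)}{-5 + 2 \left(- \frac{1}{4}\right)} = 7 - 84 \frac{6 - \frac{1}{2}}{-5 - \frac{1}{2}} = 7 - 84 \frac{1}{- \frac{11}{2}} \cdot \frac{11}{2} = 7 - 84 \left(\left(- \frac{2}{11}\right) \frac{11}{2}\right) = 7 - 84 \left(-1\right) = 7 - -84 = 7 + 84 = 91$)
$\left(s - 14233\right) \left(24428 + 42314\right) = \left(91 - 14233\right) \left(24428 + 42314\right) = \left(-14142\right) 66742 = -943865364$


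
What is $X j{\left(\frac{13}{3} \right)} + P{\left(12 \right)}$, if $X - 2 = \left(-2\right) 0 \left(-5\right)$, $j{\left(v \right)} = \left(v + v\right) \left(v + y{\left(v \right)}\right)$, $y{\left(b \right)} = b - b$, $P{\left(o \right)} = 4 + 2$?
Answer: $\frac{730}{9} \approx 81.111$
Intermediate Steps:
$P{\left(o \right)} = 6$
$y{\left(b \right)} = 0$
$j{\left(v \right)} = 2 v^{2}$ ($j{\left(v \right)} = \left(v + v\right) \left(v + 0\right) = 2 v v = 2 v^{2}$)
$X = 2$ ($X = 2 + \left(-2\right) 0 \left(-5\right) = 2 + 0 \left(-5\right) = 2 + 0 = 2$)
$X j{\left(\frac{13}{3} \right)} + P{\left(12 \right)} = 2 \cdot 2 \left(\frac{13}{3}\right)^{2} + 6 = 2 \cdot 2 \cdot \frac{169}{9} + 6 = 2 \cdot \frac{338}{9} + 6 = \frac{676}{9} + 6 = \frac{730}{9}$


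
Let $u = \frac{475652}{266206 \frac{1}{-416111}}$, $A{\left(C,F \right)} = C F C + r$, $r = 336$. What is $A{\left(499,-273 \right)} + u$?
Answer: $- \frac{9146896260197}{133103} \approx -6.872 \cdot 10^{7}$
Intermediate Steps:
$A{\left(C,F \right)} = 336 + F C^{2}$ ($A{\left(C,F \right)} = C F C + 336 = F C^{2} + 336 = 336 + F C^{2}$)
$u = - \frac{98962014686}{133103}$ ($u = \frac{475652}{266206 \left(- \frac{1}{416111}\right)} = \frac{475652}{- \frac{266206}{416111}} = 475652 \left(- \frac{416111}{266206}\right) = - \frac{98962014686}{133103} \approx -7.435 \cdot 10^{5}$)
$A{\left(499,-273 \right)} + u = \left(336 - 273 \cdot 499^{2}\right) - \frac{98962014686}{133103} = \left(336 - 67977273\right) - \frac{98962014686}{133103} = -67976937 - \frac{98962014686}{133103} = - \frac{9146896260197}{133103}$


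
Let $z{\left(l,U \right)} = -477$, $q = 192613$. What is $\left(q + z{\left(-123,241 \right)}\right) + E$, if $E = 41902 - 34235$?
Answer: $199803$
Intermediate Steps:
$E = 7667$
$\left(q + z{\left(-123,241 \right)}\right) + E = \left(192613 - 477\right) + 7667 = 192136 + 7667 = 199803$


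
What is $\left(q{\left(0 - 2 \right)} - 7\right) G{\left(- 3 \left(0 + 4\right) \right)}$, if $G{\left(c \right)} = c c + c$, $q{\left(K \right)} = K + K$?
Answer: $-1452$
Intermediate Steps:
$q{\left(K \right)} = 2 K$
$G{\left(c \right)} = c + c^{2}$ ($G{\left(c \right)} = c^{2} + c = c + c^{2}$)
$\left(q{\left(0 - 2 \right)} - 7\right) G{\left(- 3 \left(0 + 4\right) \right)} = \left(2 \left(0 - 2\right) - 7\right) - 3 \left(0 + 4\right) \left(1 - 3 \left(0 + 4\right)\right) = \left(2 \left(0 - 2\right) - 7\right) \left(-3\right) 4 \left(1 - 12\right) = \left(2 \left(-2\right) - 7\right) \left(- 12 \left(1 - 12\right)\right) = \left(-4 - 7\right) \left(\left(-12\right) \left(-11\right)\right) = \left(-11\right) 132 = -1452$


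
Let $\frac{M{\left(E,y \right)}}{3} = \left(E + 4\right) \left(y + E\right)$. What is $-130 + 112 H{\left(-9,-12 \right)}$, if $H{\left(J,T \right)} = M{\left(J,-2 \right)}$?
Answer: $18350$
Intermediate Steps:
$M{\left(E,y \right)} = 3 \left(4 + E\right) \left(E + y\right)$ ($M{\left(E,y \right)} = 3 \left(E + 4\right) \left(y + E\right) = 3 \left(4 + E\right) \left(E + y\right)$)
$H{\left(J,T \right)} = -24 + 3 J^{2} + 6 J$ ($H{\left(J,T \right)} = 3 J^{2} + 12 J + 12 \left(-2\right) + 3 J \left(-2\right) = 3 J^{2} + 12 J - 24 - 6 J = -24 + 3 J^{2} + 6 J$)
$-130 + 112 H{\left(-9,-12 \right)} = -130 + 112 \left(-24 + 3 \left(-9\right)^{2} + 6 \left(-9\right)\right) = -130 + 112 \left(-24 + 3 \cdot 81 - 54\right) = -130 + 112 \left(-24 + 243 - 54\right) = -130 + 112 \cdot 165 = -130 + 18480 = 18350$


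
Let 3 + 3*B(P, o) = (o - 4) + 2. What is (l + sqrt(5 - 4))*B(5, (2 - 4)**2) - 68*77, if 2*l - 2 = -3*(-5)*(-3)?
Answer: -31375/6 ≈ -5229.2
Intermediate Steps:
l = -43/2 (l = 1 + (-3*(-5)*(-3))/2 = 1 + (15*(-3))/2 = 1 + (1/2)*(-45) = 1 - 45/2 = -43/2 ≈ -21.500)
B(P, o) = -5/3 + o/3 (B(P, o) = -1 + ((o - 4) + 2)/3 = -1 + ((-4 + o) + 2)/3 = -1 + (-2 + o)/3 = -1 + (-2/3 + o/3) = -5/3 + o/3)
(l + sqrt(5 - 4))*B(5, (2 - 4)**2) - 68*77 = (-43/2 + sqrt(5 - 4))*(-5/3 + (2 - 4)**2/3) - 68*77 = (-43/2 + sqrt(1))*(-5/3 + (1/3)*(-2)**2) - 5236 = (-43/2 + 1)*(-5/3 + (1/3)*4) - 5236 = -41*(-5/3 + 4/3)/2 - 5236 = -41/2*(-1/3) - 5236 = 41/6 - 5236 = -31375/6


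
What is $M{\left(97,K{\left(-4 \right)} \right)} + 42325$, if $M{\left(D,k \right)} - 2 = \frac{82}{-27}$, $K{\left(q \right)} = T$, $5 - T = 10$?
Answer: $\frac{1142747}{27} \approx 42324.0$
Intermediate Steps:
$T = -5$ ($T = 5 - 10 = -5$)
$K{\left(q \right)} = -5$
$M{\left(D,k \right)} = - \frac{28}{27}$ ($M{\left(D,k \right)} = 2 + \frac{82}{-27} = 2 + 82 \left(- \frac{1}{27}\right) = 2 - \frac{82}{27} = - \frac{28}{27}$)
$M{\left(97,K{\left(-4 \right)} \right)} + 42325 = - \frac{28}{27} + 42325 = \frac{1142747}{27}$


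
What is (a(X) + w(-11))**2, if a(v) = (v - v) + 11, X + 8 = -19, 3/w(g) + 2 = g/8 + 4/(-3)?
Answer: 1371241/12769 ≈ 107.39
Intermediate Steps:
w(g) = 3/(-10/3 + g/8) (w(g) = 3/(-2 + (g/8 + 4/(-3))) = 3/(-2 + (g*(1/8) + 4*(-1/3))) = 3/(-2 + (g/8 - 4/3)) = 3/(-2 + (-4/3 + g/8)) = 3/(-10/3 + g/8))
X = -27 (X = -8 - 19 = -27)
a(v) = 11 (a(v) = 0 + 11 = 11)
(a(X) + w(-11))**2 = (11 + 72/(-80 + 3*(-11)))**2 = (11 + 72/(-80 - 33))**2 = (11 + 72/(-113))**2 = (11 + 72*(-1/113))**2 = (11 - 72/113)**2 = (1171/113)**2 = 1371241/12769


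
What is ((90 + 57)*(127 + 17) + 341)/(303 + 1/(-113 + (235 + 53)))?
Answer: 3764075/53026 ≈ 70.985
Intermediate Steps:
((90 + 57)*(127 + 17) + 341)/(303 + 1/(-113 + (235 + 53))) = (147*144 + 341)/(303 + 1/(-113 + 288)) = (21168 + 341)/(303 + 1/175) = 21509/(303 + 1/175) = 21509/(53026/175) = 21509*(175/53026) = 3764075/53026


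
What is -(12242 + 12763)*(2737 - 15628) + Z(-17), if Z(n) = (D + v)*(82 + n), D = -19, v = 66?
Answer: 322342510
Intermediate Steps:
Z(n) = 3854 + 47*n (Z(n) = (-19 + 66)*(82 + n) = 47*(82 + n) = 3854 + 47*n)
-(12242 + 12763)*(2737 - 15628) + Z(-17) = -(12242 + 12763)*(2737 - 15628) + (3854 + 47*(-17)) = -25005*(-12891) + (3854 - 799) = -1*(-322339455) + 3055 = 322339455 + 3055 = 322342510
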